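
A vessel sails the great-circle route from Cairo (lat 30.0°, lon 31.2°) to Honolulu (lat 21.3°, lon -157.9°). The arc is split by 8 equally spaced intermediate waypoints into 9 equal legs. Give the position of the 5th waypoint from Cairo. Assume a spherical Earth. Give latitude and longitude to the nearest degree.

≈ lat 75°, lon 167°

Write both endpoints as unit vectors p₁, p₂ with components (cos φ cos λ, cos φ sin λ, sin φ).
The central angle between the endpoints is δ = arccos(p₁·p₂) ≈ 2.233 rad (128.0°).
Interpolate at f = 5/9 with slerp weights a = sin((1−f)δ)/sin δ ≈ 1.062, b = sin(fδ)/sin δ ≈ 1.200.
p = a·p₁ + b·p₂ ≈ (-0.249, 0.056, 0.967); φ = arcsin(p_z) ≈ 75.22°, λ = atan2(p_y, p_x) ≈ 167.34°.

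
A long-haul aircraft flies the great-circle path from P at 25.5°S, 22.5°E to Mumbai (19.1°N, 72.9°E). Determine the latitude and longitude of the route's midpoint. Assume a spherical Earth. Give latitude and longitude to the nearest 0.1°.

Convert each endpoint to a unit vector on the sphere (x = cos φ cos λ, y = cos φ sin λ, z = sin φ).
The central angle between the endpoints is δ = arccos(p₁·p₂) ≈ 1.156 rad (66.2°).
Interpolate at f = 1/2 with slerp weights a = sin((1−f)δ)/sin δ ≈ 0.597, b = sin(fδ)/sin δ ≈ 0.597.
p = a·p₁ + b·p₂ ≈ (0.664, 0.745, -0.062); φ = arcsin(p_z) ≈ -3.54°, λ = atan2(p_y, p_x) ≈ 48.32°.

≈ 3.5°S, 48.3°E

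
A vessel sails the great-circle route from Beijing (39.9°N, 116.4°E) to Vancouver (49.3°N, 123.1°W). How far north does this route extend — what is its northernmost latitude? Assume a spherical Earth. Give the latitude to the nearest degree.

≈ 64°N

The great circle lies in the plane with unit normal n̂ = (p₁ × p₂)/|p₁ × p₂|.
Here n̂_z ≈ +0.443; the vertex latitude is φ_max = arccos|n̂_z| ≈ 63.7°.
Check via Clairaut: cos φ_max = |cos φ₁| · sin C = cos(39.9°)·sin(35.3°) ≈ 0.443, again giving ≈ 63.7°.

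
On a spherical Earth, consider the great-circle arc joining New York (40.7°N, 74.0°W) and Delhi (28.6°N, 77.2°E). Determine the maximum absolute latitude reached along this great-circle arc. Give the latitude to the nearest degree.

The great circle lies in the plane with unit normal n̂ = (p₁ × p₂)/|p₁ × p₂|.
Here n̂_z ≈ +0.333; the vertex latitude is φ_max = arccos|n̂_z| ≈ 70.5°.
Check via Clairaut: cos φ_max = |cos φ₁| · sin C = cos(40.7°)·sin(26.1°) ≈ 0.333, again giving ≈ 70.5°.

≈ 71°N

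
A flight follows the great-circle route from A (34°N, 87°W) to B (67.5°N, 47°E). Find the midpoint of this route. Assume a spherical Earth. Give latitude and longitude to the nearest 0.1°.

≈ (67.1°N, 61.0°W)

The haversine formula gives a central angle δ ≈ 1.270 rad (72.8°) between the endpoints.
Interpolate at f = 1/2 with slerp weights a = sin((1−f)δ)/sin δ ≈ 0.621, b = sin(fδ)/sin δ ≈ 0.621.
p = a·p₁ + b·p₂ ≈ (0.189, -0.340, 0.921); φ = arcsin(p_z) ≈ 67.09°, λ = atan2(p_y, p_x) ≈ -60.95°.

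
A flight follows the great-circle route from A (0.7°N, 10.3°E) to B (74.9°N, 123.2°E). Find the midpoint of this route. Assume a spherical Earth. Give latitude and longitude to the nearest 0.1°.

≈ (46.4°N, 25.3°E)

Convert each endpoint to a unit vector on the sphere (x = cos φ cos λ, y = cos φ sin λ, z = sin φ).
The central angle between the endpoints is δ = arccos(p₁·p₂) ≈ 1.660 rad (95.1°).
Interpolate at f = 1/2 with slerp weights a = sin((1−f)δ)/sin δ ≈ 0.741, b = sin(fδ)/sin δ ≈ 0.741.
p = a·p₁ + b·p₂ ≈ (0.623, 0.294, 0.725); φ = arcsin(p_z) ≈ 46.43°, λ = atan2(p_y, p_x) ≈ 25.25°.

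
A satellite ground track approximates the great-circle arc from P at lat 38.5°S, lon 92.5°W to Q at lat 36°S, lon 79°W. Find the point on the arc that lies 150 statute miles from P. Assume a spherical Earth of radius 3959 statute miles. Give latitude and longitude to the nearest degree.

From cos δ = sin φ₁ sin φ₂ + cos φ₁ cos φ₂ cos Δλ, the central angle is δ ≈ 0.192 rad (11.0°). The total great-circle distance is δ·R ≈ 0.192 × 3959 ≈ 762 mi, so the target fraction is f = 150/762 ≈ 0.197.
Interpolate at f ≈ 0.197 with slerp weights a = sin((1−f)δ)/sin δ ≈ 0.805, b = sin(fδ)/sin δ ≈ 0.198.
p = a·p₁ + b·p₂ ≈ (0.003, -0.787, -0.617); φ = arcsin(p_z) ≈ -38.13°, λ = atan2(p_y, p_x) ≈ -89.77°.

≈ lat 38°S, lon 90°W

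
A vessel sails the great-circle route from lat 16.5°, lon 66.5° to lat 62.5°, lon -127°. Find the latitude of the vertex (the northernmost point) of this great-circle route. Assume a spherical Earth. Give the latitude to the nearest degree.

≈ 84°

The great circle lies in the plane with unit normal n̂ = (p₁ × p₂)/|p₁ × p₂|.
Here n̂_z ≈ +0.105; the vertex latitude is φ_max = arccos|n̂_z| ≈ 84.0°.
Check via Clairaut: cos φ_max = |cos φ₁| · sin C = cos(16.5°)·sin(6.3°) ≈ 0.105, again giving ≈ 84.0°.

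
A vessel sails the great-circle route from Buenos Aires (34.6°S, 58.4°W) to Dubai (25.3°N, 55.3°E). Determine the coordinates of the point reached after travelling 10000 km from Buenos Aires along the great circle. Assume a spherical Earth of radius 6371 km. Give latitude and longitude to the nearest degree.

From cos δ = sin φ₁ sin φ₂ + cos φ₁ cos φ₂ cos Δλ, the central angle is δ ≈ 2.143 rad (122.8°). The total great-circle distance is δ·R ≈ 2.143 × 6371 ≈ 13655 km, so the target fraction is f = 10000/13655 ≈ 0.732.
Interpolate at f ≈ 0.732 with slerp weights a = sin((1−f)δ)/sin δ ≈ 0.646, b = sin(fδ)/sin δ ≈ 1.190.
p = a·p₁ + b·p₂ ≈ (0.891, 0.432, 0.142); φ = arcsin(p_z) ≈ 8.15°, λ = atan2(p_y, p_x) ≈ 25.85°.

≈ 8°N, 26°E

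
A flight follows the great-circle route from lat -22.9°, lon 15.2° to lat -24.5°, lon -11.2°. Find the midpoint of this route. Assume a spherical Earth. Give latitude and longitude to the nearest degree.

Write both endpoints as unit vectors p₁, p₂ with components (cos φ cos λ, cos φ sin λ, sin φ).
The central angle between the endpoints is δ = arccos(p₁·p₂) ≈ 0.422 rad (24.2°).
Interpolate at f = 1/2 with slerp weights a = sin((1−f)δ)/sin δ ≈ 0.511, b = sin(fδ)/sin δ ≈ 0.511.
p = a·p₁ + b·p₂ ≈ (0.911, 0.033, -0.411); φ = arcsin(p_z) ≈ -24.27°, λ = atan2(p_y, p_x) ≈ 2.08°.

≈ lat -24°, lon 2°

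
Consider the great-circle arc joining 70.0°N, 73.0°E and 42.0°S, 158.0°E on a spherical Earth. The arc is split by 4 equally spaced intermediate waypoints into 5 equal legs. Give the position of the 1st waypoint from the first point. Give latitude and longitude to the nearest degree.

≈ 53°N, 114°E

Write both endpoints as unit vectors p₁, p₂ with components (cos φ cos λ, cos φ sin λ, sin φ).
The central angle between the endpoints is δ = arccos(p₁·p₂) ≈ 2.223 rad (127.3°).
Interpolate at f = 1/5 with slerp weights a = sin((1−f)δ)/sin δ ≈ 1.231, b = sin(fδ)/sin δ ≈ 0.541.
p = a·p₁ + b·p₂ ≈ (-0.250, 0.553, 0.795); φ = arcsin(p_z) ≈ 52.63°, λ = atan2(p_y, p_x) ≈ 114.29°.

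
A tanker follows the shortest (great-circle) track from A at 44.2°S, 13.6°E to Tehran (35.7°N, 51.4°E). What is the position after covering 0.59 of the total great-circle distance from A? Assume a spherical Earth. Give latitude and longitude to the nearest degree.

Convert each endpoint to a unit vector on the sphere (x = cos φ cos λ, y = cos φ sin λ, z = sin φ).
The central angle between the endpoints is δ = arccos(p₁·p₂) ≈ 1.518 rad (87.0°).
Interpolate at f = 0.59 with slerp weights a = sin((1−f)δ)/sin δ ≈ 0.584, b = sin(fδ)/sin δ ≈ 0.782.
p = a·p₁ + b·p₂ ≈ (0.803, 0.594, 0.049); φ = arcsin(p_z) ≈ 2.82°, λ = atan2(p_y, p_x) ≈ 36.52°.

≈ 3°N, 37°E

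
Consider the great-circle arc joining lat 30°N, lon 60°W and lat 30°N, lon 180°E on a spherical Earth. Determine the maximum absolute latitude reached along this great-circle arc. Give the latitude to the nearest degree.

≈ 49°N

The great circle lies in the plane with unit normal n̂ = (p₁ × p₂)/|p₁ × p₂|.
Here n̂_z ≈ -0.655; the vertex latitude is φ_max = arccos|n̂_z| ≈ 49.1°.
Check via Clairaut: cos φ_max = |cos φ₁| · sin C = cos(30.0°)·sin(49.1°) ≈ 0.655, again giving ≈ 49.1°.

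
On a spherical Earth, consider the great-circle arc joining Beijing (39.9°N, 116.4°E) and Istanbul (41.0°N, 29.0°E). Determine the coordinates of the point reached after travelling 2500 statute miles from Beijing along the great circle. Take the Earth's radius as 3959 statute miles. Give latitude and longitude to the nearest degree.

≈ 50°N, 66°E

Write both endpoints as unit vectors p₁, p₂ with components (cos φ cos λ, cos φ sin λ, sin φ).
The central angle between the endpoints is δ = arccos(p₁·p₂) ≈ 1.107 rad (63.4°). The total great-circle distance is δ·R ≈ 1.107 × 3959 ≈ 4384 mi, so the target fraction is f = 2500/4384 ≈ 0.570.
Interpolate at f ≈ 0.570 with slerp weights a = sin((1−f)δ)/sin δ ≈ 0.512, b = sin(fδ)/sin δ ≈ 0.660.
p = a·p₁ + b·p₂ ≈ (0.261, 0.593, 0.761); φ = arcsin(p_z) ≈ 49.59°, λ = atan2(p_y, p_x) ≈ 66.26°.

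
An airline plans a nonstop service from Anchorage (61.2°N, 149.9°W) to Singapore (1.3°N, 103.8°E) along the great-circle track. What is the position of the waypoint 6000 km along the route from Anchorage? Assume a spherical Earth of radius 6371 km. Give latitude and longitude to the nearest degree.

≈ (38°N, 127°E)

The haversine formula gives a central angle δ ≈ 1.686 rad (96.6°) between the endpoints. The total great-circle distance is δ·R ≈ 1.686 × 6371 ≈ 10744 km, so the target fraction is f = 6000/10744 ≈ 0.558.
Interpolate at f ≈ 0.558 with slerp weights a = sin((1−f)δ)/sin δ ≈ 0.682, b = sin(fδ)/sin δ ≈ 0.814.
p = a·p₁ + b·p₂ ≈ (-0.478, 0.626, 0.616); φ = arcsin(p_z) ≈ 38.05°, λ = atan2(p_y, p_x) ≈ 127.41°.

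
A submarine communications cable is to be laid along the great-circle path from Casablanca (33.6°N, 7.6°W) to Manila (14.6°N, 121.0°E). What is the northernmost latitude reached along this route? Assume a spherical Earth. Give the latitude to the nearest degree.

The great circle lies in the plane with unit normal n̂ = (p₁ × p₂)/|p₁ × p₂|.
Here n̂_z ≈ +0.676; the vertex latitude is φ_max = arccos|n̂_z| ≈ 47.5°.
Check via Clairaut: cos φ_max = |cos φ₁| · sin C = cos(33.6°)·sin(54.3°) ≈ 0.676, again giving ≈ 47.5°.

≈ 47°N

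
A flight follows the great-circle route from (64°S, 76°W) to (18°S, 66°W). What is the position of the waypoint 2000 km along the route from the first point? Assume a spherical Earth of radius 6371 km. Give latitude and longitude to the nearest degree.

Write both endpoints as unit vectors p₁, p₂ with components (cos φ cos λ, cos φ sin λ, sin φ).
The central angle between the endpoints is δ = arccos(p₁·p₂) ≈ 0.812 rad (46.5°). The total great-circle distance is δ·R ≈ 0.812 × 6371 ≈ 5171 km, so the target fraction is f = 2000/5171 ≈ 0.387.
Interpolate at f ≈ 0.387 with slerp weights a = sin((1−f)δ)/sin δ ≈ 0.658, b = sin(fδ)/sin δ ≈ 0.426.
p = a·p₁ + b·p₂ ≈ (0.234, -0.650, -0.723); φ = arcsin(p_z) ≈ -46.31°, λ = atan2(p_y, p_x) ≈ -70.16°.

≈ (46°S, 70°W)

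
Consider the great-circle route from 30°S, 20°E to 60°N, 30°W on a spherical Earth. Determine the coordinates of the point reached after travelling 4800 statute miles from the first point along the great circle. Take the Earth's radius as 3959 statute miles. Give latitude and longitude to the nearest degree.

≈ 35°N, 6°W

The haversine formula gives a central angle δ ≈ 1.726 rad (98.9°) between the endpoints. The total great-circle distance is δ·R ≈ 1.726 × 3959 ≈ 6834 mi, so the target fraction is f = 4800/6834 ≈ 0.702.
Interpolate at f ≈ 0.702 with slerp weights a = sin((1−f)δ)/sin δ ≈ 0.497, b = sin(fδ)/sin δ ≈ 0.948.
p = a·p₁ + b·p₂ ≈ (0.815, -0.090, 0.572); φ = arcsin(p_z) ≈ 34.90°, λ = atan2(p_y, p_x) ≈ -6.28°.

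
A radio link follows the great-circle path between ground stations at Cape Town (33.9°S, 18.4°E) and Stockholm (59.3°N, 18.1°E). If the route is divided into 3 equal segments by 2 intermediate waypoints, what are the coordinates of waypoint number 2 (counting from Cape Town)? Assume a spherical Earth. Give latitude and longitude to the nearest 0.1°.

Convert each endpoint to a unit vector on the sphere (x = cos φ cos λ, y = cos φ sin λ, z = sin φ).
The central angle between the endpoints is δ = arccos(p₁·p₂) ≈ 1.627 rad (93.2°).
Interpolate at f = 2/3 with slerp weights a = sin((1−f)δ)/sin δ ≈ 0.517, b = sin(fδ)/sin δ ≈ 0.885.
p = a·p₁ + b·p₂ ≈ (0.837, 0.276, 0.473); φ = arcsin(p_z) ≈ 28.23°, λ = atan2(p_y, p_x) ≈ 18.25°.

≈ 28.2°N, 18.2°E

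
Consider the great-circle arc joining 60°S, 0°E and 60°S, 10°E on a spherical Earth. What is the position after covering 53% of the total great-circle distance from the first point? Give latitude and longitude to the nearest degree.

≈ 60°S, 5°E

Convert each endpoint to a unit vector on the sphere (x = cos φ cos λ, y = cos φ sin λ, z = sin φ).
The central angle between the endpoints is δ = arccos(p₁·p₂) ≈ 0.087 rad (5.0°).
Interpolate at f = 0.53 with slerp weights a = sin((1−f)δ)/sin δ ≈ 0.470, b = sin(fδ)/sin δ ≈ 0.530.
p = a·p₁ + b·p₂ ≈ (0.496, 0.046, -0.867); φ = arcsin(p_z) ≈ -60.09°, λ = atan2(p_y, p_x) ≈ 5.30°.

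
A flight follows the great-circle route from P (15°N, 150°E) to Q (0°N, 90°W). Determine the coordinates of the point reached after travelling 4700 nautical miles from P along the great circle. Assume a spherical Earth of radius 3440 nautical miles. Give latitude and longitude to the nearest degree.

Convert each endpoint to a unit vector on the sphere (x = cos φ cos λ, y = cos φ sin λ, z = sin φ).
The central angle between the endpoints is δ = arccos(p₁·p₂) ≈ 2.075 rad (118.9°). The total great-circle distance is δ·R ≈ 2.075 × 3440 ≈ 7137 nmi, so the target fraction is f = 4700/7137 ≈ 0.659.
Interpolate at f ≈ 0.659 with slerp weights a = sin((1−f)δ)/sin δ ≈ 0.743, b = sin(fδ)/sin δ ≈ 1.118.
p = a·p₁ + b·p₂ ≈ (-0.622, -0.759, 0.192); φ = arcsin(p_z) ≈ 11.09°, λ = atan2(p_y, p_x) ≈ -129.31°.

≈ (11°N, 129°W)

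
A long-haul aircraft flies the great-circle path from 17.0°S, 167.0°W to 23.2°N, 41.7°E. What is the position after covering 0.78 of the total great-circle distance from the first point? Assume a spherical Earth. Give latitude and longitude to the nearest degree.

Write both endpoints as unit vectors p₁, p₂ with components (cos φ cos λ, cos φ sin λ, sin φ).
The central angle between the endpoints is δ = arccos(p₁·p₂) ≈ 2.660 rad (152.4°).
Interpolate at f = 0.78 with slerp weights a = sin((1−f)δ)/sin δ ≈ 1.192, b = sin(fδ)/sin δ ≈ 1.890.
p = a·p₁ + b·p₂ ≈ (0.186, 0.899, 0.396); φ = arcsin(p_z) ≈ 23.33°, λ = atan2(p_y, p_x) ≈ 78.29°.

≈ 23°N, 78°E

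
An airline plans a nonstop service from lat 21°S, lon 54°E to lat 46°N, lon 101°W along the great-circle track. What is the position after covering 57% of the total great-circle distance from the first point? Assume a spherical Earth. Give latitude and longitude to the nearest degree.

Write both endpoints as unit vectors p₁, p₂ with components (cos φ cos λ, cos φ sin λ, sin φ).
The central angle between the endpoints is δ = arccos(p₁·p₂) ≈ 2.578 rad (147.7°).
Interpolate at f = 0.57 with slerp weights a = sin((1−f)δ)/sin δ ≈ 1.677, b = sin(fδ)/sin δ ≈ 1.863.
p = a·p₁ + b·p₂ ≈ (0.673, -0.004, 0.740); φ = arcsin(p_z) ≈ 47.70°, λ = atan2(p_y, p_x) ≈ -0.37°.

≈ lat 48°N, lon 0°E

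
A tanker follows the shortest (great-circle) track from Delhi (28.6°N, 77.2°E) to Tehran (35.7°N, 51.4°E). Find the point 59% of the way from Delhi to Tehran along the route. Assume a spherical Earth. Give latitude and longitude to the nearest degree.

Convert each endpoint to a unit vector on the sphere (x = cos φ cos λ, y = cos φ sin λ, z = sin φ).
The central angle between the endpoints is δ = arccos(p₁·p₂) ≈ 0.399 rad (22.9°).
Interpolate at f = 0.59 with slerp weights a = sin((1−f)δ)/sin δ ≈ 0.419, b = sin(fδ)/sin δ ≈ 0.600.
p = a·p₁ + b·p₂ ≈ (0.386, 0.740, 0.551); φ = arcsin(p_z) ≈ 33.44°, λ = atan2(p_y, p_x) ≈ 62.47°.

≈ (33°N, 62°E)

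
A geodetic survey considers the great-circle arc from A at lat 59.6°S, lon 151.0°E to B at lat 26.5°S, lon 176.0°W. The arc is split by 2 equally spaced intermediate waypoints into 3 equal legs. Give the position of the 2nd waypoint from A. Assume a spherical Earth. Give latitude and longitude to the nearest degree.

≈ lat 38°S, lon 177°E

Convert each endpoint to a unit vector on the sphere (x = cos φ cos λ, y = cos φ sin λ, z = sin φ).
The central angle between the endpoints is δ = arccos(p₁·p₂) ≈ 0.700 rad (40.1°).
Interpolate at f = 2/3 with slerp weights a = sin((1−f)δ)/sin δ ≈ 0.359, b = sin(fδ)/sin δ ≈ 0.698.
p = a·p₁ + b·p₂ ≈ (-0.782, 0.044, -0.621); φ = arcsin(p_z) ≈ -38.41°, λ = atan2(p_y, p_x) ≈ 176.75°.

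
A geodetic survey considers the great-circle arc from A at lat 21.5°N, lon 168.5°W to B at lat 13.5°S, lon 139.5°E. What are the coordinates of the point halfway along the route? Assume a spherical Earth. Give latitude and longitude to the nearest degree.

Convert each endpoint to a unit vector on the sphere (x = cos φ cos λ, y = cos φ sin λ, z = sin φ).
The central angle between the endpoints is δ = arccos(p₁·p₂) ≈ 1.080 rad (61.9°).
Interpolate at f = 1/2 with slerp weights a = sin((1−f)δ)/sin δ ≈ 0.583, b = sin(fδ)/sin δ ≈ 0.583.
p = a·p₁ + b·p₂ ≈ (-0.962, 0.260, 0.078); φ = arcsin(p_z) ≈ 4.45°, λ = atan2(p_y, p_x) ≈ 164.88°.

≈ lat 4°N, lon 165°E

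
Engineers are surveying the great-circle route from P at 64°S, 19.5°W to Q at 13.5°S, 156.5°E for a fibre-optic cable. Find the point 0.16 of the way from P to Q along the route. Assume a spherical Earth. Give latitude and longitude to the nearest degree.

The haversine formula gives a central angle δ ≈ 1.788 rad (102.4°) between the endpoints.
Interpolate at f = 0.16 with slerp weights a = sin((1−f)δ)/sin δ ≈ 1.022, b = sin(fδ)/sin δ ≈ 0.289.
p = a·p₁ + b·p₂ ≈ (0.164, -0.037, -0.986); φ = arcsin(p_z) ≈ -80.29°, λ = atan2(p_y, p_x) ≈ -12.83°.

≈ 80°S, 13°W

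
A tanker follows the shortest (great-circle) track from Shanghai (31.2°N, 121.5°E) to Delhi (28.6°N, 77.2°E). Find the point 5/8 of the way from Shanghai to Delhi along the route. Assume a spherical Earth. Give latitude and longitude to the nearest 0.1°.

Write both endpoints as unit vectors p₁, p₂ with components (cos φ cos λ, cos φ sin λ, sin φ).
The central angle between the endpoints is δ = arccos(p₁·p₂) ≈ 0.667 rad (38.2°).
Interpolate at f = 5/8 with slerp weights a = sin((1−f)δ)/sin δ ≈ 0.400, b = sin(fδ)/sin δ ≈ 0.655.
p = a·p₁ + b·p₂ ≈ (-0.052, 0.852, 0.521); φ = arcsin(p_z) ≈ 31.37°, λ = atan2(p_y, p_x) ≈ 93.46°.

≈ 31.4°N, 93.5°E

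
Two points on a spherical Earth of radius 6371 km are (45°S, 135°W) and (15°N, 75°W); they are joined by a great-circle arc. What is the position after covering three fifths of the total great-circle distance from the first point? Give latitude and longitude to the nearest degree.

From cos δ = sin φ₁ sin φ₂ + cos φ₁ cos φ₂ cos Δλ, the central angle is δ ≈ 1.412 rad (80.9°).
Interpolate at f = 3/5 with slerp weights a = sin((1−f)δ)/sin δ ≈ 0.542, b = sin(fδ)/sin δ ≈ 0.759.
p = a·p₁ + b·p₂ ≈ (-0.081, -0.979, -0.187); φ = arcsin(p_z) ≈ -10.77°, λ = atan2(p_y, p_x) ≈ -94.75°.

≈ (11°S, 95°W)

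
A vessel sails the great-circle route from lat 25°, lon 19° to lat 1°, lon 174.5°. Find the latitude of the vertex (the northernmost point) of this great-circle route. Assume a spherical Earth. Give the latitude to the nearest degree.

≈ 49°

The great circle lies in the plane with unit normal n̂ = (p₁ × p₂)/|p₁ × p₂|.
Here n̂_z ≈ +0.652; the vertex latitude is φ_max = arccos|n̂_z| ≈ 49.3°.
Check via Clairaut: cos φ_max = |cos φ₁| · sin C = cos(25.0°)·sin(46.0°) ≈ 0.652, again giving ≈ 49.3°.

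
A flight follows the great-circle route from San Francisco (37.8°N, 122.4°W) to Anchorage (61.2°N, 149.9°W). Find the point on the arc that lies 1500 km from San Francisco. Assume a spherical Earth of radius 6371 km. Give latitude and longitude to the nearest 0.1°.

Write both endpoints as unit vectors p₁, p₂ with components (cos φ cos λ, cos φ sin λ, sin φ).
The central angle between the endpoints is δ = arccos(p₁·p₂) ≈ 0.506 rad (29.0°). The total great-circle distance is δ·R ≈ 0.506 × 6371 ≈ 3223 km, so the target fraction is f = 1500/3223 ≈ 0.465.
Interpolate at f ≈ 0.465 with slerp weights a = sin((1−f)δ)/sin δ ≈ 0.551, b = sin(fδ)/sin δ ≈ 0.481.
p = a·p₁ + b·p₂ ≈ (-0.434, -0.484, 0.760); φ = arcsin(p_z) ≈ 49.44°, λ = atan2(p_y, p_x) ≈ -131.88°.

≈ (49.4°N, 131.9°W)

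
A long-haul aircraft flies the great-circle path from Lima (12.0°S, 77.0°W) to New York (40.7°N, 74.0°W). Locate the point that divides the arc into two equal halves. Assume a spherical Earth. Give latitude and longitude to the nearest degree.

From cos δ = sin φ₁ sin φ₂ + cos φ₁ cos φ₂ cos Δλ, the central angle is δ ≈ 0.921 rad (52.8°).
Interpolate at f = 1/2 with slerp weights a = sin((1−f)δ)/sin δ ≈ 0.558, b = sin(fδ)/sin δ ≈ 0.558.
p = a·p₁ + b·p₂ ≈ (0.239, -0.939, 0.248); φ = arcsin(p_z) ≈ 14.35°, λ = atan2(p_y, p_x) ≈ -75.69°.

≈ 14°N, 76°W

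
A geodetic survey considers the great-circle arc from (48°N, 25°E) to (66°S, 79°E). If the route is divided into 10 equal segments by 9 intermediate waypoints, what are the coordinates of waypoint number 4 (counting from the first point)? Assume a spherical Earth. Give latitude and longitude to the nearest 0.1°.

Convert each endpoint to a unit vector on the sphere (x = cos φ cos λ, y = cos φ sin λ, z = sin φ).
The central angle between the endpoints is δ = arccos(p₁·p₂) ≈ 2.116 rad (121.3°).
Interpolate at f = 4/10 with slerp weights a = sin((1−f)δ)/sin δ ≈ 1.117, b = sin(fδ)/sin δ ≈ 0.876.
p = a·p₁ + b·p₂ ≈ (0.746, 0.666, 0.030); φ = arcsin(p_z) ≈ 1.71°, λ = atan2(p_y, p_x) ≈ 41.77°.

≈ (1.7°N, 41.8°E)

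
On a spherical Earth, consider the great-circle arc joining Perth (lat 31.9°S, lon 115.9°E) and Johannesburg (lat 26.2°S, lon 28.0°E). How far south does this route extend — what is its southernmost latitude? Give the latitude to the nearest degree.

≈ 38°S

The great circle lies in the plane with unit normal n̂ = (p₁ × p₂)/|p₁ × p₂|.
Here n̂_z ≈ -0.789; the vertex latitude is φ_max = arccos|n̂_z| ≈ 37.9°.
Check via Clairaut: cos φ_max = |cos φ₁| · sin C = cos(31.9°)·sin(111.7°) ≈ 0.789, again giving ≈ 37.9°.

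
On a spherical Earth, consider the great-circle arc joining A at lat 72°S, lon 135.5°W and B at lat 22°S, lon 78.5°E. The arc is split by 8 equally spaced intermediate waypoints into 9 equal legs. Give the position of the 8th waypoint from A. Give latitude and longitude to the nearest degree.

≈ lat 31°S, lon 80°E

From cos δ = sin φ₁ sin φ₂ + cos φ₁ cos φ₂ cos Δλ, the central angle is δ ≈ 1.452 rad (83.2°).
Interpolate at f = 8/9 with slerp weights a = sin((1−f)δ)/sin δ ≈ 0.162, b = sin(fδ)/sin δ ≈ 0.968.
p = a·p₁ + b·p₂ ≈ (0.143, 0.844, -0.516); φ = arcsin(p_z) ≈ -31.09°, λ = atan2(p_y, p_x) ≈ 80.37°.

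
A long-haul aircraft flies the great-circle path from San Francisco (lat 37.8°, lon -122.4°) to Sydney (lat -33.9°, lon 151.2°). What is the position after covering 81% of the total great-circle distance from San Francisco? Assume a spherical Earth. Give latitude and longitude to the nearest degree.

Write both endpoints as unit vectors p₁, p₂ with components (cos φ cos λ, cos φ sin λ, sin φ).
The central angle between the endpoints is δ = arccos(p₁·p₂) ≈ 1.876 rad (107.5°).
Interpolate at f = 0.81 with slerp weights a = sin((1−f)δ)/sin δ ≈ 0.366, b = sin(fδ)/sin δ ≈ 1.047.
p = a·p₁ + b·p₂ ≈ (-0.917, 0.175, -0.360); φ = arcsin(p_z) ≈ -21.09°, λ = atan2(p_y, p_x) ≈ 169.21°.

≈ lat -21°, lon 169°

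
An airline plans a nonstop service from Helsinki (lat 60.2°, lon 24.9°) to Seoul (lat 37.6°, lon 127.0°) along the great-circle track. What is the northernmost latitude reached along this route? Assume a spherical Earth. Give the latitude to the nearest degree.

≈ 65°

The great circle lies in the plane with unit normal n̂ = (p₁ × p₂)/|p₁ × p₂|.
Here n̂_z ≈ +0.430; the vertex latitude is φ_max = arccos|n̂_z| ≈ 64.5°.
Check via Clairaut: cos φ_max = |cos φ₁| · sin C = cos(60.2°)·sin(60.0°) ≈ 0.430, again giving ≈ 64.5°.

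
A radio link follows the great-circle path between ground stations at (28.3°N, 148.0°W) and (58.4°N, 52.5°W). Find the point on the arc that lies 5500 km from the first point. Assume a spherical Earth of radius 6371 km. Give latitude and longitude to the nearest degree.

≈ (60°N, 91°W)

Convert each endpoint to a unit vector on the sphere (x = cos φ cos λ, y = cos φ sin λ, z = sin φ).
The central angle between the endpoints is δ = arccos(p₁·p₂) ≈ 1.203 rad (68.9°). The total great-circle distance is δ·R ≈ 1.203 × 6371 ≈ 7664 km, so the target fraction is f = 5500/7664 ≈ 0.718.
Interpolate at f ≈ 0.718 with slerp weights a = sin((1−f)δ)/sin δ ≈ 0.357, b = sin(fδ)/sin δ ≈ 0.814.
p = a·p₁ + b·p₂ ≈ (-0.007, -0.505, 0.863); φ = arcsin(p_z) ≈ 59.65°, λ = atan2(p_y, p_x) ≈ -90.77°.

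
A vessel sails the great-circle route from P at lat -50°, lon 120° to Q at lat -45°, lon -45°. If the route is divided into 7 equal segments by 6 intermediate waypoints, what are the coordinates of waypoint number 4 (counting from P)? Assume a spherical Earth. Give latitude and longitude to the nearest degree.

≈ lat -79°, lon -14°

Convert each endpoint to a unit vector on the sphere (x = cos φ cos λ, y = cos φ sin λ, z = sin φ).
The central angle between the endpoints is δ = arccos(p₁·p₂) ≈ 1.468 rad (84.1°).
Interpolate at f = 4/7 with slerp weights a = sin((1−f)δ)/sin δ ≈ 0.592, b = sin(fδ)/sin δ ≈ 0.748.
p = a·p₁ + b·p₂ ≈ (0.184, -0.045, -0.982); φ = arcsin(p_z) ≈ -79.10°, λ = atan2(p_y, p_x) ≈ -13.64°.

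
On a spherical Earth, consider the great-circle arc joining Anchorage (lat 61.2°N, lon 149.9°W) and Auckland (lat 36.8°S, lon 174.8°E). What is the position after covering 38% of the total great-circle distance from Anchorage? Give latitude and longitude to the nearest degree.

≈ lat 25°N, lon 169°W

Convert each endpoint to a unit vector on the sphere (x = cos φ cos λ, y = cos φ sin λ, z = sin φ).
The central angle between the endpoints is δ = arccos(p₁·p₂) ≈ 1.782 rad (102.1°).
Interpolate at f = 0.38 with slerp weights a = sin((1−f)δ)/sin δ ≈ 0.914, b = sin(fδ)/sin δ ≈ 0.641.
p = a·p₁ + b·p₂ ≈ (-0.892, -0.174, 0.417); φ = arcsin(p_z) ≈ 24.64°, λ = atan2(p_y, p_x) ≈ -168.95°.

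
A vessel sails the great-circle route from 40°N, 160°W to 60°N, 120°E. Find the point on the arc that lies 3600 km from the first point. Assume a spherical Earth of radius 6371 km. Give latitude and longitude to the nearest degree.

≈ 59°N, 158°E

Convert each endpoint to a unit vector on the sphere (x = cos φ cos λ, y = cos φ sin λ, z = sin φ).
The central angle between the endpoints is δ = arccos(p₁·p₂) ≈ 0.898 rad (51.5°). The total great-circle distance is δ·R ≈ 0.898 × 6371 ≈ 5721 km, so the target fraction is f = 3600/5721 ≈ 0.629.
Interpolate at f ≈ 0.629 with slerp weights a = sin((1−f)δ)/sin δ ≈ 0.418, b = sin(fδ)/sin δ ≈ 0.685.
p = a·p₁ + b·p₂ ≈ (-0.472, 0.187, 0.862); φ = arcsin(p_z) ≈ 59.49°, λ = atan2(p_y, p_x) ≈ 158.39°.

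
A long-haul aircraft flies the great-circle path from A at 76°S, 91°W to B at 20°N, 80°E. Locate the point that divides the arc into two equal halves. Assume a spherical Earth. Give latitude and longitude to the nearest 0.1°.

From cos δ = sin φ₁ sin φ₂ + cos φ₁ cos φ₂ cos Δλ, the central angle is δ ≈ 2.161 rad (123.8°).
Interpolate at f = 1/2 with slerp weights a = sin((1−f)δ)/sin δ ≈ 1.062, b = sin(fδ)/sin δ ≈ 1.062.
p = a·p₁ + b·p₂ ≈ (0.169, 0.726, -0.667); φ = arcsin(p_z) ≈ -41.84°, λ = atan2(p_y, p_x) ≈ 76.91°.

≈ 41.8°S, 76.9°E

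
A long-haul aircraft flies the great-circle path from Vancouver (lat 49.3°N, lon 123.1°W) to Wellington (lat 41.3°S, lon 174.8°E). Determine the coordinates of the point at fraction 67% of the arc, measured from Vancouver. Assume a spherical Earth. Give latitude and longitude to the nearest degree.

≈ lat 11°S, lon 165°W

Write both endpoints as unit vectors p₁, p₂ with components (cos φ cos λ, cos φ sin λ, sin φ).
The central angle between the endpoints is δ = arccos(p₁·p₂) ≈ 1.845 rad (105.7°).
Interpolate at f = 0.67 with slerp weights a = sin((1−f)δ)/sin δ ≈ 0.594, b = sin(fδ)/sin δ ≈ 0.981.
p = a·p₁ + b·p₂ ≈ (-0.946, -0.258, -0.197); φ = arcsin(p_z) ≈ -11.37°, λ = atan2(p_y, p_x) ≈ -164.75°.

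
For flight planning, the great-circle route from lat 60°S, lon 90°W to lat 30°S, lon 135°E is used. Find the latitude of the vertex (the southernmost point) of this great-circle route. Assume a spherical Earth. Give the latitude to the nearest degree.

≈ 72°S

The great circle lies in the plane with unit normal n̂ = (p₁ × p₂)/|p₁ × p₂|.
Here n̂_z ≈ -0.309; the vertex latitude is φ_max = arccos|n̂_z| ≈ 72.0°.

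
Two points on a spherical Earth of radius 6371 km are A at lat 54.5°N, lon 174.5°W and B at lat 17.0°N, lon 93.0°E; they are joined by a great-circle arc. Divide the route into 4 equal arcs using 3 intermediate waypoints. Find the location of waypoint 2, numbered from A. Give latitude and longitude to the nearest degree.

≈ lat 45°N, lon 125°E

Convert each endpoint to a unit vector on the sphere (x = cos φ cos λ, y = cos φ sin λ, z = sin φ).
The central angle between the endpoints is δ = arccos(p₁·p₂) ≈ 1.355 rad (77.7°).
Interpolate at f = 2/4 with slerp weights a = sin((1−f)δ)/sin δ ≈ 0.642, b = sin(fδ)/sin δ ≈ 0.642.
p = a·p₁ + b·p₂ ≈ (-0.403, 0.577, 0.710); φ = arcsin(p_z) ≈ 45.25°, λ = atan2(p_y, p_x) ≈ 124.93°.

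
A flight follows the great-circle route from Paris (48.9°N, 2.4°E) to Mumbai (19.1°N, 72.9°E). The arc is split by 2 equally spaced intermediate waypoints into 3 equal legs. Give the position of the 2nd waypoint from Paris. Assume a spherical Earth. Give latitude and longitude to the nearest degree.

≈ 33°N, 56°E

The haversine formula gives a central angle δ ≈ 1.100 rad (63.0°) between the endpoints.
Interpolate at f = 2/3 with slerp weights a = sin((1−f)δ)/sin δ ≈ 0.402, b = sin(fδ)/sin δ ≈ 0.751.
p = a·p₁ + b·p₂ ≈ (0.473, 0.689, 0.549); φ = arcsin(p_z) ≈ 33.29°, λ = atan2(p_y, p_x) ≈ 55.55°.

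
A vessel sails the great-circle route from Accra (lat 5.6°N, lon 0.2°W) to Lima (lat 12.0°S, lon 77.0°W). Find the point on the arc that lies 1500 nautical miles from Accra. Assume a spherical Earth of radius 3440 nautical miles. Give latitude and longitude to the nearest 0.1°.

≈ lat 0.6°S, lon 24.4°W

The haversine formula gives a central angle δ ≈ 1.367 rad (78.3°) between the endpoints. The total great-circle distance is δ·R ≈ 1.367 × 3440 ≈ 4704 nmi, so the target fraction is f = 1500/4704 ≈ 0.319.
Interpolate at f ≈ 0.319 with slerp weights a = sin((1−f)δ)/sin δ ≈ 0.819, b = sin(fδ)/sin δ ≈ 0.431.
p = a·p₁ + b·p₂ ≈ (0.910, -0.414, -0.010); φ = arcsin(p_z) ≈ -0.56°, λ = atan2(p_y, p_x) ≈ -24.45°.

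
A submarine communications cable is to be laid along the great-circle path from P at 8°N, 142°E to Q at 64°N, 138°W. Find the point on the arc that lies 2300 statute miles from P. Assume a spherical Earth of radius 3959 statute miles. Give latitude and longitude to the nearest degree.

The haversine formula gives a central angle δ ≈ 1.369 rad (78.4°) between the endpoints. The total great-circle distance is δ·R ≈ 1.369 × 3959 ≈ 5420 mi, so the target fraction is f = 2300/5420 ≈ 0.424.
Interpolate at f ≈ 0.424 with slerp weights a = sin((1−f)δ)/sin δ ≈ 0.724, b = sin(fδ)/sin δ ≈ 0.560.
p = a·p₁ + b·p₂ ≈ (-0.747, 0.277, 0.604); φ = arcsin(p_z) ≈ 37.17°, λ = atan2(p_y, p_x) ≈ 159.67°.

≈ 37°N, 160°E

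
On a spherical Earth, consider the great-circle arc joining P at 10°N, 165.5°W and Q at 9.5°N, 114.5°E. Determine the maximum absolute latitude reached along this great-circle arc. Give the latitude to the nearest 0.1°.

≈ 12.6°N

The great circle lies in the plane with unit normal n̂ = (p₁ × p₂)/|p₁ × p₂|.
Here n̂_z ≈ -0.976; the vertex latitude is φ_max = arccos|n̂_z| ≈ 12.6°.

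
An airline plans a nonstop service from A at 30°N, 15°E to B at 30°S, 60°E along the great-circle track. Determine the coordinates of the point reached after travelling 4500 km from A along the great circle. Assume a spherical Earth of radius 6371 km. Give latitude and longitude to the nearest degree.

From cos δ = sin φ₁ sin φ₂ + cos φ₁ cos φ₂ cos Δλ, the central angle is δ ≈ 1.287 rad (73.7°). The total great-circle distance is δ·R ≈ 1.287 × 6371 ≈ 8197 km, so the target fraction is f = 4500/8197 ≈ 0.549.
Interpolate at f ≈ 0.549 with slerp weights a = sin((1−f)δ)/sin δ ≈ 0.571, b = sin(fδ)/sin δ ≈ 0.676.
p = a·p₁ + b·p₂ ≈ (0.771, 0.635, -0.052); φ = arcsin(p_z) ≈ -3.01°, λ = atan2(p_y, p_x) ≈ 39.50°.

≈ 3°S, 39°E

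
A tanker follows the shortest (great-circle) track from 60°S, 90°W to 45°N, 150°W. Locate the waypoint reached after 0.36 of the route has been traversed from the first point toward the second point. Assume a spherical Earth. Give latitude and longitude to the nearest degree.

Convert each endpoint to a unit vector on the sphere (x = cos φ cos λ, y = cos φ sin λ, z = sin φ).
The central angle between the endpoints is δ = arccos(p₁·p₂) ≈ 2.021 rad (115.8°).
Interpolate at f = 0.36 with slerp weights a = sin((1−f)δ)/sin δ ≈ 1.069, b = sin(fδ)/sin δ ≈ 0.739.
p = a·p₁ + b·p₂ ≈ (-0.453, -0.796, -0.403); φ = arcsin(p_z) ≈ -23.76°, λ = atan2(p_y, p_x) ≈ -119.63°.

≈ 24°S, 120°W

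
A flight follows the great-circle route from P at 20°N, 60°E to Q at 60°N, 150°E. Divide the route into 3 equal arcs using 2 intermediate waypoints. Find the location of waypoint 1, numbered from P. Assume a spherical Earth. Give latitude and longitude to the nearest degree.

From cos δ = sin φ₁ sin φ₂ + cos φ₁ cos φ₂ cos Δλ, the central angle is δ ≈ 1.270 rad (72.8°).
Interpolate at f = 1/3 with slerp weights a = sin((1−f)δ)/sin δ ≈ 0.784, b = sin(fδ)/sin δ ≈ 0.430.
p = a·p₁ + b·p₂ ≈ (0.182, 0.746, 0.641); φ = arcsin(p_z) ≈ 39.85°, λ = atan2(p_y, p_x) ≈ 76.27°.

≈ 40°N, 76°E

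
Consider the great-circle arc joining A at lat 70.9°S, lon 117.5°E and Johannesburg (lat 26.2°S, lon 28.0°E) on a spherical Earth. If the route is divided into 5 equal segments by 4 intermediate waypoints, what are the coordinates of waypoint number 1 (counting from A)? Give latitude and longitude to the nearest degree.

≈ lat 69°S, lon 80°E

Convert each endpoint to a unit vector on the sphere (x = cos φ cos λ, y = cos φ sin λ, z = sin φ).
The central angle between the endpoints is δ = arccos(p₁·p₂) ≈ 1.138 rad (65.2°).
Interpolate at f = 1/5 with slerp weights a = sin((1−f)δ)/sin δ ≈ 0.870, b = sin(fδ)/sin δ ≈ 0.249.
p = a·p₁ + b·p₂ ≈ (0.065, 0.357, -0.932); φ = arcsin(p_z) ≈ -68.71°, λ = atan2(p_y, p_x) ≈ 79.62°.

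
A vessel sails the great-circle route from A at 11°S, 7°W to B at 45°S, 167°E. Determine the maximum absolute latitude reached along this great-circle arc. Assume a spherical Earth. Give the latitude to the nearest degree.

≈ 85°S

The great circle lies in the plane with unit normal n̂ = (p₁ × p₂)/|p₁ × p₂|.
Here n̂_z ≈ +0.087; the vertex latitude is φ_max = arccos|n̂_z| ≈ 85.0°.
Check via Clairaut: cos φ_max = |cos φ₁| · sin C = cos(11.0°)·sin(174.9°) ≈ 0.087, again giving ≈ 85.0°.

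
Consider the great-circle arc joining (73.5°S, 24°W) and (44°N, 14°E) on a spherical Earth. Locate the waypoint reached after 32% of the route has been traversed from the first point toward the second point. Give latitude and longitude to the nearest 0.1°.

The haversine formula gives a central angle δ ≈ 2.100 rad (120.3°) between the endpoints.
Interpolate at f = 0.32 with slerp weights a = sin((1−f)δ)/sin δ ≈ 1.147, b = sin(fδ)/sin δ ≈ 0.721.
p = a·p₁ + b·p₂ ≈ (0.801, -0.007, -0.599); φ = arcsin(p_z) ≈ -36.76°, λ = atan2(p_y, p_x) ≈ -0.50°.

≈ (36.8°S, 0.5°W)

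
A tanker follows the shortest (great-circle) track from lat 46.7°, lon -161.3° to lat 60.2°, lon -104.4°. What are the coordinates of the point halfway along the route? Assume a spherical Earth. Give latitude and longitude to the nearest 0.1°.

≈ lat 56.8°, lon -137.8°

From cos δ = sin φ₁ sin φ₂ + cos φ₁ cos φ₂ cos Δλ, the central angle is δ ≈ 0.613 rad (35.1°).
Interpolate at f = 1/2 with slerp weights a = sin((1−f)δ)/sin δ ≈ 0.524, b = sin(fδ)/sin δ ≈ 0.524.
p = a·p₁ + b·p₂ ≈ (-0.406, -0.368, 0.837); φ = arcsin(p_z) ≈ 56.81°, λ = atan2(p_y, p_x) ≈ -137.79°.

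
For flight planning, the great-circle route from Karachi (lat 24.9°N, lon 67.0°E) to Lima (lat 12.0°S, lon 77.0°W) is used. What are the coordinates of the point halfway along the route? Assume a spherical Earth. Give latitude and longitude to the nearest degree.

≈ lat 20°N, lon 12°W

From cos δ = sin φ₁ sin φ₂ + cos φ₁ cos φ₂ cos Δλ, the central angle is δ ≈ 2.507 rad (143.6°).
Interpolate at f = 1/2 with slerp weights a = sin((1−f)δ)/sin δ ≈ 1.603, b = sin(fδ)/sin δ ≈ 1.603.
p = a·p₁ + b·p₂ ≈ (0.921, -0.189, 0.342); φ = arcsin(p_z) ≈ 19.97°, λ = atan2(p_y, p_x) ≈ -11.62°.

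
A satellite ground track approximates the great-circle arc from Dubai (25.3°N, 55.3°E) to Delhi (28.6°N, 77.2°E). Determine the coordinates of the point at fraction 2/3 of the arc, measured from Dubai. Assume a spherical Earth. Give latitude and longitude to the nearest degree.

≈ 28°N, 70°E

From cos δ = sin φ₁ sin φ₂ + cos φ₁ cos φ₂ cos Δλ, the central angle is δ ≈ 0.345 rad (19.8°).
Interpolate at f = 2/3 with slerp weights a = sin((1−f)δ)/sin δ ≈ 0.339, b = sin(fδ)/sin δ ≈ 0.674.
p = a·p₁ + b·p₂ ≈ (0.306, 0.829, 0.468); φ = arcsin(p_z) ≈ 27.88°, λ = atan2(p_y, p_x) ≈ 69.76°.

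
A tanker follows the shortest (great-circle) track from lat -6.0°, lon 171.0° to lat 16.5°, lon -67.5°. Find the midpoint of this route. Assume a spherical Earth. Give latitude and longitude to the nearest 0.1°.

≈ lat 10.6°, lon -130.1°

Convert each endpoint to a unit vector on the sphere (x = cos φ cos λ, y = cos φ sin λ, z = sin φ).
The central angle between the endpoints is δ = arccos(p₁·p₂) ≈ 2.127 rad (121.9°).
Interpolate at f = 1/2 with slerp weights a = sin((1−f)δ)/sin δ ≈ 1.029, b = sin(fδ)/sin δ ≈ 1.029.
p = a·p₁ + b·p₂ ≈ (-0.633, -0.752, 0.185); φ = arcsin(p_z) ≈ 10.64°, λ = atan2(p_y, p_x) ≈ -130.12°.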